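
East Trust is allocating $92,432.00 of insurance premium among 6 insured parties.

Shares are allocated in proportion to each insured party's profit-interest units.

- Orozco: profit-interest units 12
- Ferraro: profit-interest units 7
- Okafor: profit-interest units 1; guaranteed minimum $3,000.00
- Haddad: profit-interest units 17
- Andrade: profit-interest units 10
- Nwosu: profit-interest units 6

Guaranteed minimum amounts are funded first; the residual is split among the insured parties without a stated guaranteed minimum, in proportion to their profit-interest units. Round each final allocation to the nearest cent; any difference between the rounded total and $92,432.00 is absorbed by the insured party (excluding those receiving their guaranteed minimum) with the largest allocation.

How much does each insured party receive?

Fund the minimums — Okafor $3,000.00. Remaining pool $89,432.00.
Remaining pool split over remaining profit-interest units 52: Orozco 20,638.1538 → $20,638.15; Ferraro 12,038.9231 → $12,038.92; Haddad 29,237.3846 → $29,237.38; Andrade 17,198.4615 → $17,198.46; Nwosu 10,319.0769 → $10,319.08.
Rounding difference +$0.01 applied to Haddad → $29,237.39.

Orozco: $20,638.15 | Ferraro: $12,038.92 | Okafor: $3,000.00 | Haddad: $29,237.39 | Andrade: $17,198.46 | Nwosu: $10,319.08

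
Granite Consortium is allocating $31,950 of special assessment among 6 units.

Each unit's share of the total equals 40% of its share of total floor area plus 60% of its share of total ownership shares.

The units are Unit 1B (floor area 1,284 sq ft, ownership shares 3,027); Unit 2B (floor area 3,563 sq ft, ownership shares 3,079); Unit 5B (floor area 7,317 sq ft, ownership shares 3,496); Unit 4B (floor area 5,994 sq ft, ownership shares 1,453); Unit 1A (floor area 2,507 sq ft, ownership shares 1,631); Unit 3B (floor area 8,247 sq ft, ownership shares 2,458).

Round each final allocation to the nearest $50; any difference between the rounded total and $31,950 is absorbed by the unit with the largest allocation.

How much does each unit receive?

Totals — floor area 28,912, ownership shares 15,144.
Blended shares (40% floor area + 60% ownership shares): Unit 1B 0.1377; Unit 2B 0.1713; Unit 5B 0.2397; Unit 4B 0.1405; Unit 1A 0.0993; Unit 3B 0.2115.
Proportional shares: Unit 1B 4,399.29; Unit 2B 5,472.50; Unit 5B 7,659.74; Unit 4B 4,488.81; Unit 1A 3,172.77; Unit 3B 6,756.88.
After rounding ($50): Unit 1B $4,400; Unit 2B $5,450; Unit 5B $7,650; Unit 4B $4,500; Unit 1A $3,150; Unit 3B $6,750. Sum = $31,900.
Difference $31,950 − $31,900 = +$50 applied to largest allocation (Unit 5B): Unit 5B becomes $7,700.

Unit 1B: $4,400; Unit 2B: $5,450; Unit 5B: $7,700; Unit 4B: $4,500; Unit 1A: $3,150; Unit 3B: $6,750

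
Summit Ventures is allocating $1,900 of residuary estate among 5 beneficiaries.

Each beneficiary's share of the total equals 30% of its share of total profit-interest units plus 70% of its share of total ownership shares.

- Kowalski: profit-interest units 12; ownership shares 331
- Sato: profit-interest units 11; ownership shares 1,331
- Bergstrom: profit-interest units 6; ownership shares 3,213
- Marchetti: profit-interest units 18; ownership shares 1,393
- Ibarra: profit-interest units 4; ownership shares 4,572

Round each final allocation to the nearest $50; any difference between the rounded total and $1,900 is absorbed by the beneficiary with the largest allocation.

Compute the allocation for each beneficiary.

Totals — profit-interest units 51, ownership shares 10,840.
Combined weights (30% profit-interest units + 70% ownership shares): Kowalski 0.0920; Sato 0.1507; Bergstrom 0.2428; Marchetti 0.1958; Ibarra 0.3188.
Raw shares: Kowalski 174.73; Sato 286.25; Bergstrom 461.27; Marchetti 372.09; Ibarra 605.66.
After rounding ($50): Kowalski $150; Sato $300; Bergstrom $450; Marchetti $350; Ibarra $600. Sum = $1,850.
Difference $1,900 − $1,850 = +$50 applied to largest allocation (Ibarra): Ibarra becomes $650.

Kowalski: $150; Sato: $300; Bergstrom: $450; Marchetti: $350; Ibarra: $650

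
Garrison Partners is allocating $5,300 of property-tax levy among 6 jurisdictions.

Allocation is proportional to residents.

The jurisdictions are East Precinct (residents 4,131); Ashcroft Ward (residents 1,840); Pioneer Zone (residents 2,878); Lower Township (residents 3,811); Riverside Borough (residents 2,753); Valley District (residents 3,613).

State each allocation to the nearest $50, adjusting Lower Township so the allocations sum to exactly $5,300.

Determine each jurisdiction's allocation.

Total residents = 19,026.
Raw shares: East Precinct 4,131/19,026 × $5,300 = 1,150.76; Ashcroft Ward 1,840/19,026 × $5,300 = 512.56; Pioneer Zone 2,878/19,026 × $5,300 = 801.71; Lower Township 3,811/19,026 × $5,300 = 1,061.62; Riverside Borough 2,753/19,026 × $5,300 = 766.89; Valley District 3,613/19,026 × $5,300 = 1,006.46.
At nearest $50: East Precinct $1,150; Ashcroft Ward $500; Pioneer Zone $800; Lower Township $1,050; Riverside Borough $750; Valley District $1,000. Sum = $5,250.
Difference $5,300 − $5,250 = +$50 applied to Lower Township: Lower Township becomes $1,100.

East Precinct: $1,150 · Ashcroft Ward: $500 · Pioneer Zone: $800 · Lower Township: $1,100 · Riverside Borough: $750 · Valley District: $1,000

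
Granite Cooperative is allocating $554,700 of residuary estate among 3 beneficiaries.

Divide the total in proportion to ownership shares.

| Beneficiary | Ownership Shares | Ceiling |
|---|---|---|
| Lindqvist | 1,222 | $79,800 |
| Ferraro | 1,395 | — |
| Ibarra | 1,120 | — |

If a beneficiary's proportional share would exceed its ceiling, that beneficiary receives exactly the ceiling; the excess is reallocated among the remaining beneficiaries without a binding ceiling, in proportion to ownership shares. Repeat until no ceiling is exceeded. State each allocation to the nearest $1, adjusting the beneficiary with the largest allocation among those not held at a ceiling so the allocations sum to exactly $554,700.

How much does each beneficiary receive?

Total ownership shares = 3,737.
Proportional shares (ignoring caps): Lindqvist 181,387.05; Ferraro 207,066.23; Ibarra 166,246.72.
Capped: Lindqvist ($79,800); balance $474,900 reallocated over remaining ownership shares 2,515.
Redistributed shares: Ferraro 263,413.72 → $263,414; Ibarra 211,486.28 → $211,486.

Lindqvist: $79,800 | Ferraro: $263,414 | Ibarra: $211,486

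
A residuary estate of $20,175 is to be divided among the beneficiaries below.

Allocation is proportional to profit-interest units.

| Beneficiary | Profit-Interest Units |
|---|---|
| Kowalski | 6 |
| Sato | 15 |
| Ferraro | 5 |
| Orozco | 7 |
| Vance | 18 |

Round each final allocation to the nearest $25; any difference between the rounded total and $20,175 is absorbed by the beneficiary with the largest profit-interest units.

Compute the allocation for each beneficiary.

Total profit-interest units = 6 + 15 + 5 + 7 + 18 = 51.
Raw shares: Kowalski 2,373.53; Sato 5,933.82; Ferraro 1,977.94; Orozco 2,769.12; Vance 7,120.59.
After rounding ($25): Kowalski $2,375; Sato $5,925; Ferraro $1,975; Orozco $2,775; Vance $7,125. Sum = $20,175.
No rounding difference to absorb.

Kowalski: $2,375; Sato: $5,925; Ferraro: $1,975; Orozco: $2,775; Vance: $7,125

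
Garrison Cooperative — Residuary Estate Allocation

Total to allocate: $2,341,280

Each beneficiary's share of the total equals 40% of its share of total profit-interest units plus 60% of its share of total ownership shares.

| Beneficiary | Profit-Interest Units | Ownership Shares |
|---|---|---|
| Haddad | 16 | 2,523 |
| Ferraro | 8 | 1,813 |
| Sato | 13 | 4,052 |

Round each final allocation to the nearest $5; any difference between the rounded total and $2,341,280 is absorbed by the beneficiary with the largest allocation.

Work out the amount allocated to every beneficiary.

Profit-interest units total 37; ownership shares total 8,388.
Combined weights (40% profit-interest units + 60% ownership shares): Haddad 0.3534; Ferraro 0.2162; Sato 0.4304.
Raw shares: Haddad 827,513.89; Ferraro 506,118.60; Sato 1,007,647.51.
Rounded to nearest $5: Haddad $827,515; Ferraro $506,120; Sato $1,007,650. Sum = $2,341,285.
Difference $2,341,280 − $2,341,285 = −$5 applied to largest allocation (Sato): Sato becomes $1,007,645.

Haddad: $827,515; Ferraro: $506,120; Sato: $1,007,645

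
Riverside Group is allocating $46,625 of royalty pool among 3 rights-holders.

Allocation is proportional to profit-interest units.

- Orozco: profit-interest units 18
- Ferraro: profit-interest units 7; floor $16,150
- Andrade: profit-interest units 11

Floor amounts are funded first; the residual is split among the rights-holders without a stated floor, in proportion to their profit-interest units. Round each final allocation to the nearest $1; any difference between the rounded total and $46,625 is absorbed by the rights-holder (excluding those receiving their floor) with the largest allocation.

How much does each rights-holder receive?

Orozco: $18,916 · Ferraro: $16,150 · Andrade: $11,559

Guaranteed amounts: Ferraro $16,150. Remaining pool $30,475.
Remaining pool split over remaining profit-interest units 29: Orozco 18,915.52 → $18,916; Andrade 11,559.48 → $11,559.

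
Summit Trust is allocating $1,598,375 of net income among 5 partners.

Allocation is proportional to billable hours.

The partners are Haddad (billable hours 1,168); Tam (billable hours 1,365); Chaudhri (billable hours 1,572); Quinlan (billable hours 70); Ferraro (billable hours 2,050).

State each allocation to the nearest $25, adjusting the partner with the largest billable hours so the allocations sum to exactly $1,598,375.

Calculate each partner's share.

Haddad: $299,900 | Tam: $350,475 | Chaudhri: $403,650 | Quinlan: $17,975 | Ferraro: $526,375

Total billable hours = 1,168 + 1,365 + 1,572 + 70 + 2,050 = 6,225.
Proportional shares: Haddad 299,903.94; Tam 350,487.05; Chaudhri 403,637.83; Quinlan 17,973.69; Ferraro 526,372.49.
At nearest $25: Haddad $299,900; Tam $350,475; Chaudhri $403,650; Quinlan $17,975; Ferraro $526,375. Sum = $1,598,375.
No rounding difference to absorb.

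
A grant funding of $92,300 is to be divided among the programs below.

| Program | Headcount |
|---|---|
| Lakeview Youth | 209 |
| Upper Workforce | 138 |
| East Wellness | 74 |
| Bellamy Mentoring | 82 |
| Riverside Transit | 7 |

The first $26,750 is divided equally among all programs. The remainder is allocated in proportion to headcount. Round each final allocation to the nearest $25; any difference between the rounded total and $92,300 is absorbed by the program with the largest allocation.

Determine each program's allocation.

Equal tier: $26,750 ÷ 5 = $5,350 apiece.
Remainder $65,550 by headcount (total 510): Lakeview Youth 26,862.65 → $26,875; Upper Workforce 17,737.06 → $17,725; East Wellness 9,511.18 → $9,500; Bellamy Mentoring 10,539.41 → $10,550; Riverside Transit 899.71 → $900.
Totals: Lakeview Youth $5,350 + $26,875 = $32,225; Upper Workforce $5,350 + $17,725 = $23,075; East Wellness $5,350 + $9,500 = $14,850; Bellamy Mentoring $5,350 + $10,550 = $15,900; Riverside Transit $5,350 + $900 = $6,250.

Lakeview Youth: $32,225 · Upper Workforce: $23,075 · East Wellness: $14,850 · Bellamy Mentoring: $15,900 · Riverside Transit: $6,250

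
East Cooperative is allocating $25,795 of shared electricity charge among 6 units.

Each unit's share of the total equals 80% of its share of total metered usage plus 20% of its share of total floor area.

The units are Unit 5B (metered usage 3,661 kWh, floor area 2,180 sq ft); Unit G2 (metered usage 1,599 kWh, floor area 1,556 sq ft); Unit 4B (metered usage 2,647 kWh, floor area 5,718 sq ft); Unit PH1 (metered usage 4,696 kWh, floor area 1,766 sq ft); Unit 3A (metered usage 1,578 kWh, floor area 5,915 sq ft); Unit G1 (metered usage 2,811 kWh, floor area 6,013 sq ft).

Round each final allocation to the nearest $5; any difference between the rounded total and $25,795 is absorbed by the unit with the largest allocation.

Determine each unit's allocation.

Totals — metered usage 16,992, floor area 23,148.
Blended shares (80% metered usage + 20% floor area): Unit 5B 0.1912; Unit G2 0.0887; Unit 4B 0.1740; Unit PH1 0.2364; Unit 3A 0.1254; Unit G1 0.1843.
Proportional shares: Unit 5B 4,931.97; Unit G2 2,288.70; Unit 4B 4,489.03; Unit PH1 6,096.66; Unit 3A 3,234.69; Unit G1 4,753.95.
After rounding ($5): Unit 5B $4,930; Unit G2 $2,290; Unit 4B $4,490; Unit PH1 $6,095; Unit 3A $3,235; Unit G1 $4,755. Sum = $25,795.
Rounded total matches; no reconciliation needed.

Unit 5B: $4,930 · Unit G2: $2,290 · Unit 4B: $4,490 · Unit PH1: $6,095 · Unit 3A: $3,235 · Unit G1: $4,755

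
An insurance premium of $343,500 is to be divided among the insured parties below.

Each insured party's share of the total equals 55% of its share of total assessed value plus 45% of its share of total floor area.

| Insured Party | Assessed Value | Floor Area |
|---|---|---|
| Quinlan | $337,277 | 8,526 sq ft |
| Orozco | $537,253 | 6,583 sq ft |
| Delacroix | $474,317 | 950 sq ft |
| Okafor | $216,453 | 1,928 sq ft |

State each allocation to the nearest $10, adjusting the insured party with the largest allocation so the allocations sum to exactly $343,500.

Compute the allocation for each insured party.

Totals — assessed value 1,565,300, floor area 17,987.
Composite weights (55% assessed value + 45% floor area): Quinlan 0.3318; Orozco 0.3535; Delacroix 0.1904; Okafor 0.1243.
Unrounded shares: Quinlan 113,977.83; Orozco 121,416.50; Delacroix 65,412.05; Okafor 42,693.62.
At nearest $10: Quinlan $113,980; Orozco $121,420; Delacroix $65,410; Okafor $42,690. Sum = $343,500.
Rounded total matches; no reconciliation needed.

Quinlan: $113,980; Orozco: $121,420; Delacroix: $65,410; Okafor: $42,690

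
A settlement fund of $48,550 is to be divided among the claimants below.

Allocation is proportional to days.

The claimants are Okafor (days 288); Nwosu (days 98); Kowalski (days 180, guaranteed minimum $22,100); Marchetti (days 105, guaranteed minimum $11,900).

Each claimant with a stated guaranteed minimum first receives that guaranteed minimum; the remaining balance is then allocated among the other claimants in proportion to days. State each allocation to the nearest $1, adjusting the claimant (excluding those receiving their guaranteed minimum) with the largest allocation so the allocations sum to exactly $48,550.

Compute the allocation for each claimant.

Okafor: $10,856 | Nwosu: $3,694 | Kowalski: $22,100 | Marchetti: $11,900

Fund the minimums — Kowalski $22,100; Marchetti $11,900. Residual $14,550.
Residual split over remaining days 386: Okafor 10,855.96 → $10,856; Nwosu 3,694.04 → $3,694.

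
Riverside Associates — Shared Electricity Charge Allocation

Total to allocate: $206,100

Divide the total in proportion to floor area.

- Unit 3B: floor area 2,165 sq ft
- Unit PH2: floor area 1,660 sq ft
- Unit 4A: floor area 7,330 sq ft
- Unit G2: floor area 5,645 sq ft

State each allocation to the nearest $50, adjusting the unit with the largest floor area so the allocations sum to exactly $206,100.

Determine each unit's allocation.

Sum of floor area: 2,165 + 1,660 + 7,330 + 5,645 = 16,800.
Raw shares: Unit 3B 26,559.91; Unit PH2 20,364.64; Unit 4A 89,923.39; Unit G2 69,252.05.
At nearest $50: Unit 3B $26,550; Unit PH2 $20,350; Unit 4A $89,900; Unit G2 $69,250. Sum = $206,050.
Difference $206,100 − $206,050 = +$50 applied to largest floor area (Unit 4A): Unit 4A becomes $89,950.

Unit 3B: $26,550 · Unit PH2: $20,350 · Unit 4A: $89,950 · Unit G2: $69,250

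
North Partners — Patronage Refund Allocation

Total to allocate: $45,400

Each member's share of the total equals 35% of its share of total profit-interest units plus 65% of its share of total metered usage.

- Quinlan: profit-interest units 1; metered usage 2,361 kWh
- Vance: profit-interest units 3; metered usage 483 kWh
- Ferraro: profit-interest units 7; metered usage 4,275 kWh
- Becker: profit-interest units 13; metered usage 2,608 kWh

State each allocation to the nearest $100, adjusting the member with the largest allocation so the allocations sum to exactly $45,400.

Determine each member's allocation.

Quinlan: $7,800; Vance: $3,500; Ferraro: $17,600; Becker: $16,500

Totals — profit-interest units 24, metered usage 9,727.
Blended shares (35% profit-interest units + 65% metered usage): Quinlan 0.1724; Vance 0.0760; Ferraro 0.3878; Becker 0.3639.
Proportional shares: Quinlan 7,824.94; Vance 3,451.59; Ferraro 17,604.18; Becker 16,519.29.
Rounded to nearest $100: Quinlan $7,800; Vance $3,500; Ferraro $17,600; Becker $16,500. Sum = $45,400.
No rounding difference to absorb.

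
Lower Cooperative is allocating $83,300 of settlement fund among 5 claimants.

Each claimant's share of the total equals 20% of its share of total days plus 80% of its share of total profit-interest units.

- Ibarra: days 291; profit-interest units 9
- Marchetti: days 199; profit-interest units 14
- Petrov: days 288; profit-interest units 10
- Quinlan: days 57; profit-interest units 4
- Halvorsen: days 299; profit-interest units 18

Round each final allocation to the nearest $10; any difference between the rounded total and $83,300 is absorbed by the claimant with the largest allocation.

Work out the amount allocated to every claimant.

Ibarra: $15,180; Marchetti: $19,890; Petrov: $16,350; Quinlan: $5,680; Halvorsen: $26,200

Totals — days 1,134, profit-interest units 55.
Combined weights (20% days + 80% profit-interest units): Ibarra 0.1822; Marchetti 0.2387; Petrov 0.1962; Quinlan 0.0682; Halvorsen 0.3146.
Pro-rata amounts: Ibarra 15,179.91; Marchetti 19,886.49; Petrov 16,347.47; Quinlan 5,683.95; Halvorsen 26,202.17.
After rounding ($10): Ibarra $15,180; Marchetti $19,890; Petrov $16,350; Quinlan $5,680; Halvorsen $26,200. Sum = $83,300.
Rounded total matches; no reconciliation needed.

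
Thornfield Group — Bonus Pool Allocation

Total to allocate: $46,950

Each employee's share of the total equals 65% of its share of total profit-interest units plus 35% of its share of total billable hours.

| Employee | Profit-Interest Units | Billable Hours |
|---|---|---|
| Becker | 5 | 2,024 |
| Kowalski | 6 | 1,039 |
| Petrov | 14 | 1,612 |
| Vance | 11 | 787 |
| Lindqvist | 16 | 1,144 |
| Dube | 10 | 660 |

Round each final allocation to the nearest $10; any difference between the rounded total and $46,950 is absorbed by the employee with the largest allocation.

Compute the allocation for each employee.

Profit-interest units total 62; billable hours total 7,266.
Combined weights (65% profit-interest units + 35% billable hours): Becker 0.1499; Kowalski 0.1130; Petrov 0.2244; Vance 0.1532; Lindqvist 0.2228; Dube 0.1366.
Pro-rata amounts: Becker 7,038.49; Kowalski 5,303.07; Petrov 10,536.68; Vance 7,194.24; Lindqvist 10,462.71; Dube 6,414.81.
After rounding ($10): Becker $7,040; Kowalski $5,300; Petrov $10,540; Vance $7,190; Lindqvist $10,460; Dube $6,410. Sum = $46,940.
Difference $46,950 − $46,940 = +$10 applied to largest allocation (Petrov): Petrov becomes $10,550.

Becker: $7,040; Kowalski: $5,300; Petrov: $10,550; Vance: $7,190; Lindqvist: $10,460; Dube: $6,410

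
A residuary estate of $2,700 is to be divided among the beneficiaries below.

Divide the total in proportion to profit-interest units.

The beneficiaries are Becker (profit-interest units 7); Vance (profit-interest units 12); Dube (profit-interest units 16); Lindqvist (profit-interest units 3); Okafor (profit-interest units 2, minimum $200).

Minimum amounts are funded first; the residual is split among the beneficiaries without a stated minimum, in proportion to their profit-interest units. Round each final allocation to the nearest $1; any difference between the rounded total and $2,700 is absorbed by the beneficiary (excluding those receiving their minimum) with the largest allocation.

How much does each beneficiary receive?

Minimums first: Okafor $200. Balance $2,500.
Balance split over remaining profit-interest units 38: Becker 460.53 → $461; Vance 789.47 → $789; Dube 1,052.63 → $1,053; Lindqvist 197.37 → $197.

Becker: $461 · Vance: $789 · Dube: $1,053 · Lindqvist: $197 · Okafor: $200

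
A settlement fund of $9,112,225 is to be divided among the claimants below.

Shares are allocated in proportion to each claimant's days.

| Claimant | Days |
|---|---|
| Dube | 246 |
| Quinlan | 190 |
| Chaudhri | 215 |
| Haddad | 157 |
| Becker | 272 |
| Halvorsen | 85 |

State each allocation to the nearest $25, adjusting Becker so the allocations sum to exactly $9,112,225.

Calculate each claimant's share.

Dube: $1,924,125 · Quinlan: $1,486,125 · Chaudhri: $1,681,650 · Haddad: $1,228,000 · Becker: $2,127,475 · Halvorsen: $664,850

Combined days = 1,165.
Pro-rata amounts: Dube 246/1,165 × $9,112,225 = 1,924,126.48; Quinlan 190/1,165 × $9,112,225 = 1,486,113.95; Chaudhri 215/1,165 × $9,112,225 = 1,681,655.26; Haddad 157/1,165 × $9,112,225 = 1,227,999.42; Becker 272/1,165 × $9,112,225 = 2,127,489.44; Halvorsen 85/1,165 × $9,112,225 = 664,840.45.
Rounded to nearest $25: Dube $1,924,125; Quinlan $1,486,125; Chaudhri $1,681,650; Haddad $1,228,000; Becker $2,127,500; Halvorsen $664,850. Sum = $9,112,250.
Difference $9,112,225 − $9,112,250 = −$25 applied to Becker: Becker becomes $2,127,475.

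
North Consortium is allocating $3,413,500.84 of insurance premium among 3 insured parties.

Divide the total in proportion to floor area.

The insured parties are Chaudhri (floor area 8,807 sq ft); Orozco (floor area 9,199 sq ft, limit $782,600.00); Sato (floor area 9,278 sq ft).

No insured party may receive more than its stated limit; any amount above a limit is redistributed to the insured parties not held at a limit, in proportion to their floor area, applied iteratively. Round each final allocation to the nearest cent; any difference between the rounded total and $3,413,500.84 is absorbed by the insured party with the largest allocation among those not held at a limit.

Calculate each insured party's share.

Chaudhri: $1,281,191.25 | Orozco: $782,600.00 | Sato: $1,349,709.59

Total floor area = 27,284.
Unconstrained shares: Chaudhri 1,101,843.6409; Orozco 1,150,886.7551; Sato 1,160,770.4440.
Held at cap: Orozco ($782,600.00); residual $2,630,900.84 reallocated over remaining floor area 18,085.
Shares after redistribution: Chaudhri 1,281,191.2468 → $1,281,191.25; Sato 1,349,709.5932 → $1,349,709.59.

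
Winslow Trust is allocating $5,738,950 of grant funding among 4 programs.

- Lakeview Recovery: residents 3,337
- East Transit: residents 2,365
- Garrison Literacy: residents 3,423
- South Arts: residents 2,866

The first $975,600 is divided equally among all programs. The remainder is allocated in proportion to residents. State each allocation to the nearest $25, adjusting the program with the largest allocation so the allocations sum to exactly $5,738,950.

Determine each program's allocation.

Lakeview Recovery: $1,569,500; East Transit: $1,183,375; Garrison Literacy: $1,603,675; South Arts: $1,382,400

$975,600 shared equally gives $243,900 per program.
Remainder $4,763,350 by residents (total 11,991): Lakeview Recovery 1,325,602.45 → $1,325,600; East Transit 939,481.51 → $939,475; Garrison Literacy 1,359,765.41 → $1,359,775; South Arts 1,138,500.63 → $1,138,500.
Totals: Lakeview Recovery $243,900 + $1,325,600 = $1,569,500; East Transit $243,900 + $939,475 = $1,183,375; Garrison Literacy $243,900 + $1,359,775 = $1,603,675; South Arts $243,900 + $1,138,500 = $1,382,400.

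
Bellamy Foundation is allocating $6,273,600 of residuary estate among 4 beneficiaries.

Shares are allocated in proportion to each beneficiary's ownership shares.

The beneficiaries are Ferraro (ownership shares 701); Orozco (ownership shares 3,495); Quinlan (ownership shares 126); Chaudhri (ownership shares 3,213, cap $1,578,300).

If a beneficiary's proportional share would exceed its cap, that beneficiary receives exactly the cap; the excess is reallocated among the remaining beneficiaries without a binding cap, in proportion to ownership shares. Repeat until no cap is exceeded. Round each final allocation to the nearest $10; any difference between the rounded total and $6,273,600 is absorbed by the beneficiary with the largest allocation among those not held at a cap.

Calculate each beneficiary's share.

Ownership shares total: 7,535.
Pro-rata shares before constraints: Ferraro 583,648.79; Orozco 2,909,917.98; Quinlan 104,906.91; Chaudhri 2,675,126.32.
Held at cap: Chaudhri ($1,578,300); balance $4,695,300 reallocated over remaining ownership shares 4,322.
Shares after redistribution: Ferraro 761,546.81 → $761,550; Orozco 3,796,870.31 → $3,796,870; Quinlan 136,882.88 → $136,880.

Ferraro: $761,550; Orozco: $3,796,870; Quinlan: $136,880; Chaudhri: $1,578,300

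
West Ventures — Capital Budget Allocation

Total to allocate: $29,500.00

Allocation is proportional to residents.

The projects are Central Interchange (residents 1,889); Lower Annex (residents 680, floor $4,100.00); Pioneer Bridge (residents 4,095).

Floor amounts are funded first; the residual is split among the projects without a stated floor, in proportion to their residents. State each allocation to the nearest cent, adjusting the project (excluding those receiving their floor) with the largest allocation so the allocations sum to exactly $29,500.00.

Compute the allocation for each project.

Guaranteed amounts: Lower Annex $4,100.00. Remaining pool $25,400.00.
Remaining pool split over remaining residents 5,984: Central Interchange 8,018.1484 → $8,018.15; Pioneer Bridge 17,381.8516 → $17,381.85.

Central Interchange: $8,018.15; Lower Annex: $4,100.00; Pioneer Bridge: $17,381.85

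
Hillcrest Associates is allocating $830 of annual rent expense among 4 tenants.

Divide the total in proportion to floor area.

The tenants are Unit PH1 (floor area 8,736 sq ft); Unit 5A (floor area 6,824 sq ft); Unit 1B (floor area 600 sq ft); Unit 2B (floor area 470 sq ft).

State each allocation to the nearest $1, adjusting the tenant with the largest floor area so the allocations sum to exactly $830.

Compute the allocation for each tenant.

Unit PH1: $436; Unit 5A: $341; Unit 1B: $30; Unit 2B: $23

Combined floor area = 8,736 + 6,824 + 600 + 470 = 16,630.
Proportional shares: Unit PH1 436.01; Unit 5A 340.58; Unit 1B 29.95; Unit 2B 23.46.
After rounding ($1): Unit PH1 $436; Unit 5A $341; Unit 1B $30; Unit 2B $23. Sum = $830.
No rounding difference to absorb.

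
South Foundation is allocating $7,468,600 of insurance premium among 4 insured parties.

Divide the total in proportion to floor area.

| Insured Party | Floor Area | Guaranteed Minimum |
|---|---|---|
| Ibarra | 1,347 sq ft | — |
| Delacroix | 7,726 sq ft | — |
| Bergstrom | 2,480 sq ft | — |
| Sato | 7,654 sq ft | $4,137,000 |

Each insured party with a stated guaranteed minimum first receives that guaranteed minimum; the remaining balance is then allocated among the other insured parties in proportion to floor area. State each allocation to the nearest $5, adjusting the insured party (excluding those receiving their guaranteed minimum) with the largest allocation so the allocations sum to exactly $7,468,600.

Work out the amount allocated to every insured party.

Guaranteed amounts: Sato $4,137,000. Balance $3,331,600.
Balance split over remaining floor area 11,553: Ibarra 388,441.55 → $388,440; Delacroix 2,227,987.67 → $2,227,990; Bergstrom 715,170.78 → $715,170.

Ibarra: $388,440 | Delacroix: $2,227,990 | Bergstrom: $715,170 | Sato: $4,137,000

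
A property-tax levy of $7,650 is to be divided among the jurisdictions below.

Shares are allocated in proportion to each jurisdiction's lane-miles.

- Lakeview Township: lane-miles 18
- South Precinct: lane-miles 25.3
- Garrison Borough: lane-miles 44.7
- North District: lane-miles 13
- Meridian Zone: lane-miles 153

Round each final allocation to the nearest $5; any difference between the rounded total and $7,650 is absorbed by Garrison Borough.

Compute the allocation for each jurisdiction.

Lakeview Township: $540; South Precinct: $760; Garrison Borough: $1,350; North District: $390; Meridian Zone: $4,610

Sum of lane-miles: 254.
Proportional shares: Lakeview Township 18/254 × $7,650 = 542.13; South Precinct 25.3/254 × $7,650 = 761.99; Garrison Borough 44.7/254 × $7,650 = 1,346.28; North District 13/254 × $7,650 = 391.54; Meridian Zone 153/254 × $7,650 = 4,608.07.
At nearest $5: Lakeview Township $540; South Precinct $760; Garrison Borough $1,345; North District $390; Meridian Zone $4,610. Sum = $7,645.
Difference $7,650 − $7,645 = +$5 applied to Garrison Borough: Garrison Borough becomes $1,350.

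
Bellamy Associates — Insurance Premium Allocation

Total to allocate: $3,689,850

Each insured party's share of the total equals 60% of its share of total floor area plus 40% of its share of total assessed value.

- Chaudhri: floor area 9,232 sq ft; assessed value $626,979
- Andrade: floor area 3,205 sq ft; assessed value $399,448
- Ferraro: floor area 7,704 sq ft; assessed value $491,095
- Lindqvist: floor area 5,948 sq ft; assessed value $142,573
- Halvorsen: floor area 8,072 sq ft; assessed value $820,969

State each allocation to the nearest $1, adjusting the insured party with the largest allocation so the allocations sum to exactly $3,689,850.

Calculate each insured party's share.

Totals — floor area 34,161, assessed value 2,481,064.
Composite weights (60% floor area + 40% assessed value): Chaudhri 0.2632; Andrade 0.1207; Ferraro 0.2145; Lindqvist 0.1275; Halvorsen 0.2741.
Pro-rata amounts: Chaudhri 971,286.96; Andrade 445,334.38; Ferraro 791,425.23; Lindqvist 470,292.76; Halvorsen 1,011,510.68.
At nearest $1: Chaudhri $971,287; Andrade $445,334; Ferraro $791,425; Lindqvist $470,293; Halvorsen $1,011,511. Sum = $3,689,850.
Sum already equals the total — no adjustment.

Chaudhri: $971,287 · Andrade: $445,334 · Ferraro: $791,425 · Lindqvist: $470,293 · Halvorsen: $1,011,511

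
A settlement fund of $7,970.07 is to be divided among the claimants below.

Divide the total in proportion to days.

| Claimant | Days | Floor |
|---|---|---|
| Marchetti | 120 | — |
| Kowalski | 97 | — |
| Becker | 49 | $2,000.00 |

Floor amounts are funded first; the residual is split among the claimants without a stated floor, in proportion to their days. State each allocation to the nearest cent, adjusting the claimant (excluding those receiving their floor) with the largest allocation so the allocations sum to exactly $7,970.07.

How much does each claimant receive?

Guaranteed amounts: Becker $2,000.00. Balance $5,970.07.
Balance split over remaining days 217: Marchetti 3,301.4212 → $3,301.42; Kowalski 2,668.6488 → $2,668.65.

Marchetti: $3,301.42 | Kowalski: $2,668.65 | Becker: $2,000.00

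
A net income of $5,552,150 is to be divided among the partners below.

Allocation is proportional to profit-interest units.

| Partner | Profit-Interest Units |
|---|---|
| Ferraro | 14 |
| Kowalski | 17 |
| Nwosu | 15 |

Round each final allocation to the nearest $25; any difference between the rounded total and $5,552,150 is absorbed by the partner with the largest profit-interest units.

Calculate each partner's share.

Ferraro: $1,689,775 | Kowalski: $2,051,900 | Nwosu: $1,810,475

Total profit-interest units = 46.
Proportional shares: Ferraro 14/46 × $5,552,150 = 1,689,784.78; Kowalski 17/46 × $5,552,150 = 2,051,881.52; Nwosu 15/46 × $5,552,150 = 1,810,483.70.
After rounding ($25): Ferraro $1,689,775; Kowalski $2,051,875; Nwosu $1,810,475. Sum = $5,552,125.
Difference $5,552,150 − $5,552,125 = +$25 applied to largest profit-interest units (Kowalski): Kowalski becomes $2,051,900.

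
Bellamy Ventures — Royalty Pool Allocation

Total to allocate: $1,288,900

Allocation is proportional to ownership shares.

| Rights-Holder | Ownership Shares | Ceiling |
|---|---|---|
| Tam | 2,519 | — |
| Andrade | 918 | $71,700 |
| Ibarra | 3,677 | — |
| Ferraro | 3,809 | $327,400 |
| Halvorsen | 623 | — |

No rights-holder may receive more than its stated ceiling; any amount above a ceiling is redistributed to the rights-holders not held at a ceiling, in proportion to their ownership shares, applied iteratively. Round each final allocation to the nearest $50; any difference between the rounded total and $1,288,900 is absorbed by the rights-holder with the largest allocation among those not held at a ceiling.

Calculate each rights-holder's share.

Tam: $328,700 · Andrade: $71,700 · Ibarra: $479,800 · Ferraro: $327,400 · Halvorsen: $81,300

Combined ownership shares = 11,546.
Proportional shares (ignoring caps): Tam 281,200.34; Andrade 102,477.93; Ibarra 410,469.89; Ferraro 425,205.27; Halvorsen 69,546.57.
Cap binds for Andrade ($71,700), Ferraro ($327,400); residual $889,800 reallocated over remaining ownership shares 6,819.
Redistributed shares: Tam 328,700.13 → $328,700; Ibarra 479,805.63 → $479,800; Halvorsen 81,294.24 → $81,300.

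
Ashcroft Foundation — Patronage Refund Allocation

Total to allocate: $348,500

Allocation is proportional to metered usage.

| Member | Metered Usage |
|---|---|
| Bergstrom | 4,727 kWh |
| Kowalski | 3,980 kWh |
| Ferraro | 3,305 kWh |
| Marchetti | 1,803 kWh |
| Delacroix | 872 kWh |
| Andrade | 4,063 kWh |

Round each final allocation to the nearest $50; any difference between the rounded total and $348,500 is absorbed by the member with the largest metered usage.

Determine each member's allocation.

Sum of metered usage: 18,750.
Raw shares: Bergstrom 4,727/18,750 × $348,500 = 87,859.17; Kowalski 3,980/18,750 × $348,500 = 73,974.93; Ferraro 3,305/18,750 × $348,500 = 61,428.93; Marchetti 1,803/18,750 × $348,500 = 33,511.76; Delacroix 872/18,750 × $348,500 = 16,207.57; Andrade 4,063/18,750 × $348,500 = 75,517.63.
After rounding ($50): Bergstrom $87,850; Kowalski $73,950; Ferraro $61,450; Marchetti $33,500; Delacroix $16,200; Andrade $75,500. Sum = $348,450.
Difference $348,500 − $348,450 = +$50 applied to largest metered usage (Bergstrom): Bergstrom becomes $87,900.

Bergstrom: $87,900; Kowalski: $73,950; Ferraro: $61,450; Marchetti: $33,500; Delacroix: $16,200; Andrade: $75,500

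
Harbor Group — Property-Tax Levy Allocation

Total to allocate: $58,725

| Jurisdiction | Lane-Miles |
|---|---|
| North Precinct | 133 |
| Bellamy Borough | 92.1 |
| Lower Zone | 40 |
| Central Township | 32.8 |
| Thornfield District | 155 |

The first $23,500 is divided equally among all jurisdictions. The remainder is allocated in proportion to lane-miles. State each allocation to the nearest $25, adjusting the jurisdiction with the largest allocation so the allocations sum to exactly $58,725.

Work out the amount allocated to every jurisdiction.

North Precinct: $15,050 · Bellamy Borough: $11,875 · Lower Zone: $7,800 · Central Township: $7,250 · Thornfield District: $16,750

$23,500 shared equally gives $4,700 per jurisdiction.
Remainder $35,225 by lane-miles (total 452.9): North Precinct 10,344.28 → $10,350; Bellamy Borough 7,163.22 → $7,175; Lower Zone 3,111.06 → $3,100; Central Township 2,551.07 → $2,550; Thornfield District 12,055.37 → $12,050.
Totals: North Precinct $4,700 + $10,350 = $15,050; Bellamy Borough $4,700 + $7,175 = $11,875; Lower Zone $4,700 + $3,100 = $7,800; Central Township $4,700 + $2,550 = $7,250; Thornfield District $4,700 + $12,050 = $16,750.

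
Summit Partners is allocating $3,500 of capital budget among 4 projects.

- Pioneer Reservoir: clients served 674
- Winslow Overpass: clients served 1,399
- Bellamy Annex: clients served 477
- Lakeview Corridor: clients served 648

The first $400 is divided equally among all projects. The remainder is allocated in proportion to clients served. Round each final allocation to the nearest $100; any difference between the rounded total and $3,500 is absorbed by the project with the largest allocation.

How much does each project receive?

Pioneer Reservoir: $800 | Winslow Overpass: $1,400 | Bellamy Annex: $600 | Lakeview Corridor: $700

Equal tier: $400 ÷ 4 = $100 apiece.
Remainder $3,100 by clients served (total 3,198): Pioneer Reservoir 653.35 → $700; Winslow Overpass 1,356.13 → $1,400; Bellamy Annex 462.38 → $500; Lakeview Corridor 628.14 → $600.
Rounding difference −$100 on remainder applied to Winslow Overpass.
Totals: Pioneer Reservoir $100 + $700 = $800; Winslow Overpass $100 + $1,300 = $1,400; Bellamy Annex $100 + $500 = $600; Lakeview Corridor $100 + $600 = $700.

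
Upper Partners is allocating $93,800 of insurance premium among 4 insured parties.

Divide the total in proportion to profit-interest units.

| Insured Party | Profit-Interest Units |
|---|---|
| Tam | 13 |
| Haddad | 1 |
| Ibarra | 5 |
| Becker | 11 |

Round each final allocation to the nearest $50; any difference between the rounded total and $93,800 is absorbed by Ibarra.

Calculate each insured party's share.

Tam: $40,650; Haddad: $3,150; Ibarra: $15,600; Becker: $34,400

Total profit-interest units = 30.
Proportional shares: Tam 13/30 × $93,800 = 40,646.67; Haddad 1/30 × $93,800 = 3,126.67; Ibarra 5/30 × $93,800 = 15,633.33; Becker 11/30 × $93,800 = 34,393.33.
Rounded to nearest $50: Tam $40,650; Haddad $3,150; Ibarra $15,650; Becker $34,400. Sum = $93,850.
Difference $93,800 − $93,850 = −$50 applied to Ibarra: Ibarra becomes $15,600.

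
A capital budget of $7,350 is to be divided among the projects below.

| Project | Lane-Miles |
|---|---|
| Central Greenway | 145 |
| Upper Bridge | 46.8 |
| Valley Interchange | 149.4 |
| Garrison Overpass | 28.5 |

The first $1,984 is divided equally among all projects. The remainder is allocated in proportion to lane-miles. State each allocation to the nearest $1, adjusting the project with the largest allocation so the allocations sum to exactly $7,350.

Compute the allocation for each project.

Central Greenway: $2,601 · Upper Bridge: $1,175 · Valley Interchange: $2,664 · Garrison Overpass: $910

First tranche $1,984 split equally: $496 each.
Remainder $5,366 by lane-miles (total 369.7): Central Greenway 2,104.60 → $2,105; Upper Bridge 679.28 → $679; Valley Interchange 2,168.46 → $2,168; Garrison Overpass 413.66 → $414.
Totals: Central Greenway $496 + $2,105 = $2,601; Upper Bridge $496 + $679 = $1,175; Valley Interchange $496 + $2,168 = $2,664; Garrison Overpass $496 + $414 = $910.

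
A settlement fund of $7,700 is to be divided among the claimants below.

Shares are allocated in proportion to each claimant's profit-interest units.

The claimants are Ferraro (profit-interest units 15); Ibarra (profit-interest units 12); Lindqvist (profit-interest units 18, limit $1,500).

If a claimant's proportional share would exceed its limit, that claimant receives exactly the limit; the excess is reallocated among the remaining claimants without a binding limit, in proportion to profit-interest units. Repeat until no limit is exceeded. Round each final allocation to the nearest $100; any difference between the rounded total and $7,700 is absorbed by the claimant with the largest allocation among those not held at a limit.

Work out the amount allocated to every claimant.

Total profit-interest units = 45.
Proportional shares (ignoring caps): Ferraro 2,566.67; Ibarra 2,053.33; Lindqvist 3,080.00.
Cap binds for Lindqvist ($1,500); balance $6,200 reallocated over remaining profit-interest units 27.
Shares after redistribution: Ferraro 3,444.44 → $3,400; Ibarra 2,755.56 → $2,800.

Ferraro: $3,400 · Ibarra: $2,800 · Lindqvist: $1,500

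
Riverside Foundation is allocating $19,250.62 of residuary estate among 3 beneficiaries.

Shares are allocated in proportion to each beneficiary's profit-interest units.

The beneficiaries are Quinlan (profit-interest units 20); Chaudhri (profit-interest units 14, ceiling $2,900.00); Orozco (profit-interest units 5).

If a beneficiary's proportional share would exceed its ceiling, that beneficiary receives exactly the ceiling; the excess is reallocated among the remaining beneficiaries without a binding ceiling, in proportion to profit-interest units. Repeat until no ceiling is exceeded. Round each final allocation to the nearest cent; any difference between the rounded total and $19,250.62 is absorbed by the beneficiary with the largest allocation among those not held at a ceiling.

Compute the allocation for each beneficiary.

Quinlan: $13,080.50 | Chaudhri: $2,900.00 | Orozco: $3,270.12

Total profit-interest units = 39.
Proportional shares (ignoring caps): Quinlan 9,872.1128; Chaudhri 6,910.4790; Orozco 2,468.0282.
Capped: Chaudhri ($2,900.00); remaining pool $16,350.62 reallocated over remaining profit-interest units 25.
Remaining shares: Quinlan 13,080.4960 → $13,080.50; Orozco 3,270.1240 → $3,270.12.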